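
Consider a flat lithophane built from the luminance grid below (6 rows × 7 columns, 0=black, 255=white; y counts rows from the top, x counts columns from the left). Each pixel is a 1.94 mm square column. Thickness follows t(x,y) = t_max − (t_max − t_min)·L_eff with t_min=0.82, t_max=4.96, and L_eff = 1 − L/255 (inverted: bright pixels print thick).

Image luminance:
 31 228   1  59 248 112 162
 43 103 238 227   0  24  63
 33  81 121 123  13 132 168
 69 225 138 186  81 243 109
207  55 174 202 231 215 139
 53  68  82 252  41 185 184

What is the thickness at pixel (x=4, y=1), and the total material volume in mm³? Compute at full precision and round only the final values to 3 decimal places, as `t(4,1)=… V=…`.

span = t_max - t_min = 4.96 - 0.82 = 4.140
L(4,1) = 0, L_eff = 1 - 0/255 = 1.000000 (inverted)
t(4,1) = 4.96 - 4.140·1.000000 = 0.820
Σt over all 6·7 pixels = 515451/4250 ≈ 121.2825882
V = pitch²·Σt = 1.94²·515451/4250 = 456.459

t(4,1)=0.820 V=456.459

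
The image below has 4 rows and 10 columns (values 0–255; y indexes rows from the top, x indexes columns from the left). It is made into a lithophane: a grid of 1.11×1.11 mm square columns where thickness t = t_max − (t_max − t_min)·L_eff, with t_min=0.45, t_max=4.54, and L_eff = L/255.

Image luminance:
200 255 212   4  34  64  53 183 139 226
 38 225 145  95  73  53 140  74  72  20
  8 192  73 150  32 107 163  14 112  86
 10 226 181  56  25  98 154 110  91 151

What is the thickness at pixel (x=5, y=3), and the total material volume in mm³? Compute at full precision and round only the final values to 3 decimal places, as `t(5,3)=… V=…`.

t(5,3)=2.968 V=137.904

span = t_max - t_min = 4.54 - 0.45 = 4.090
L(5,3) = 98, L_eff = 98/255 = 0.384314
t(5,3) = 4.54 - 4.090·0.384314 = 2.968
Σt over all 4·10 pixels = 237842/2125 ≈ 111.9256471
V = pitch²·Σt = 1.11²·237842/2125 = 137.904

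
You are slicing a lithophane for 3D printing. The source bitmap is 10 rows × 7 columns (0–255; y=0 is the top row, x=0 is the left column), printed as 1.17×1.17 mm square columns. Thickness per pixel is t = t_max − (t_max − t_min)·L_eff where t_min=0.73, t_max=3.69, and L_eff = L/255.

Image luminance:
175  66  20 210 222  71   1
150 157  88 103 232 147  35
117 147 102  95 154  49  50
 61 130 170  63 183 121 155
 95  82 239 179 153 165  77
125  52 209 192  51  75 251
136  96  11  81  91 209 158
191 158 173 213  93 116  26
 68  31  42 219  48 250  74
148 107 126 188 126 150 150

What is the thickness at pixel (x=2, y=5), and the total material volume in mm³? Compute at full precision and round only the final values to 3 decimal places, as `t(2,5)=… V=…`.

span = t_max - t_min = 3.69 - 0.73 = 2.960
L(2,5) = 209, L_eff = 209/255 = 0.819608
t(2,5) = 3.69 - 2.960·0.819608 = 1.264
Σt over all 10·7 pixels = 2006021/12750 ≈ 157.3349804
V = pitch²·Σt = 1.17²·2006021/12750 = 215.376

t(2,5)=1.264 V=215.376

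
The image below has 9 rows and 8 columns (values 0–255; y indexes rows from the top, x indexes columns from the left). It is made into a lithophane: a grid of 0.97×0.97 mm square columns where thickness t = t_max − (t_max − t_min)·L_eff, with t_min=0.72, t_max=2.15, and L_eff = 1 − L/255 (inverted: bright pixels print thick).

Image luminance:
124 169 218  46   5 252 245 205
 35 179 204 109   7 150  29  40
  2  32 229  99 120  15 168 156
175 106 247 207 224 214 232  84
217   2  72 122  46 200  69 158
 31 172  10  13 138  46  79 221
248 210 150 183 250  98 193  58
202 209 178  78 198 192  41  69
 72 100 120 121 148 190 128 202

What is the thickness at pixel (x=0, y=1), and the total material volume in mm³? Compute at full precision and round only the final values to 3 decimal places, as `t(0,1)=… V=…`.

span = t_max - t_min = 2.15 - 0.72 = 1.430
L(0,1) = 35, L_eff = 1 - 35/255 = 0.862745 (inverted)
t(0,1) = 2.15 - 1.430·0.862745 = 0.916
Σt over all 9·8 pixels = 896381/8500 ≈ 105.4565882
V = pitch²·Σt = 0.97²·896381/8500 = 99.224

t(0,1)=0.916 V=99.224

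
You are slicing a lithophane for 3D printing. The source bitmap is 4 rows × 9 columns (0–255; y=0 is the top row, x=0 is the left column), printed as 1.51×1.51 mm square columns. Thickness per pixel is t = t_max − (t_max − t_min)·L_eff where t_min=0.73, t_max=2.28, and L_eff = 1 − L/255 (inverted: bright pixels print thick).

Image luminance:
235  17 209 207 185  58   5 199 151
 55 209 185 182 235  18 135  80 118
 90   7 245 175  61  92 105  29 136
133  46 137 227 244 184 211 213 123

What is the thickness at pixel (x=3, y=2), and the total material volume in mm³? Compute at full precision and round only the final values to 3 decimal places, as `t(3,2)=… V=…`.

span = t_max - t_min = 2.28 - 0.73 = 1.550
L(3,2) = 175, L_eff = 1 - 175/255 = 0.313725 (inverted)
t(3,2) = 2.28 - 1.550·0.313725 = 1.794
Σt over all 4·9 pixels = 95733/1700 ≈ 56.3135294
V = pitch²·Σt = 1.51²·95733/1700 = 128.400

t(3,2)=1.794 V=128.400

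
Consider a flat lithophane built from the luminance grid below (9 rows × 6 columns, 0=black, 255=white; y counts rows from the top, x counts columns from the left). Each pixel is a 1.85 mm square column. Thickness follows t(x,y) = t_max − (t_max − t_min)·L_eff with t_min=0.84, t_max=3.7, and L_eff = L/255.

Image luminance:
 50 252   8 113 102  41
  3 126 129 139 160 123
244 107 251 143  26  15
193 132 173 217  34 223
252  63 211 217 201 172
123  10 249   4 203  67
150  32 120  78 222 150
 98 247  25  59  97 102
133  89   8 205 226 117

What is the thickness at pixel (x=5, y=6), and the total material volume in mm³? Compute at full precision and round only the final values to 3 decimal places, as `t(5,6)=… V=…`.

t(5,6)=2.018 V=417.649

span = t_max - t_min = 3.7 - 0.84 = 2.860
L(5,6) = 150, L_eff = 150/255 = 0.588235
t(5,6) = 3.7 - 2.860·0.588235 = 2.018
Σt over all 9·6 pixels = 777944/6375 ≈ 122.0304314
V = pitch²·Σt = 1.85²·777944/6375 = 417.649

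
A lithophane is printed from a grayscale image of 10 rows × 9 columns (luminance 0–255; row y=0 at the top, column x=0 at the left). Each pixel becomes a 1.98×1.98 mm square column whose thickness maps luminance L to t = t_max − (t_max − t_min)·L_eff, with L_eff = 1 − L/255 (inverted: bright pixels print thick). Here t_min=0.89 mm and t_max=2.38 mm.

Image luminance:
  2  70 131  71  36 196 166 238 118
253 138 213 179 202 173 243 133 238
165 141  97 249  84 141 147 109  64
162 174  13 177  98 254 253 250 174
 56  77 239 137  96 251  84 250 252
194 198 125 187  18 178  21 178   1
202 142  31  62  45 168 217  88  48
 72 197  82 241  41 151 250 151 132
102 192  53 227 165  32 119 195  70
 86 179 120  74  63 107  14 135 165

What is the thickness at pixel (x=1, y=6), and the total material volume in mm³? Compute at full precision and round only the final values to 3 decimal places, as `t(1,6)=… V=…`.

t(1,6)=1.720 V=600.642

span = t_max - t_min = 2.38 - 0.89 = 1.490
L(1,6) = 142, L_eff = 1 - 142/255 = 0.443137 (inverted)
t(1,6) = 2.38 - 1.490·0.443137 = 1.720
Σt over all 10·9 pixels = 114907/750 ≈ 153.2093333
V = pitch²·Σt = 1.98²·114907/750 = 600.642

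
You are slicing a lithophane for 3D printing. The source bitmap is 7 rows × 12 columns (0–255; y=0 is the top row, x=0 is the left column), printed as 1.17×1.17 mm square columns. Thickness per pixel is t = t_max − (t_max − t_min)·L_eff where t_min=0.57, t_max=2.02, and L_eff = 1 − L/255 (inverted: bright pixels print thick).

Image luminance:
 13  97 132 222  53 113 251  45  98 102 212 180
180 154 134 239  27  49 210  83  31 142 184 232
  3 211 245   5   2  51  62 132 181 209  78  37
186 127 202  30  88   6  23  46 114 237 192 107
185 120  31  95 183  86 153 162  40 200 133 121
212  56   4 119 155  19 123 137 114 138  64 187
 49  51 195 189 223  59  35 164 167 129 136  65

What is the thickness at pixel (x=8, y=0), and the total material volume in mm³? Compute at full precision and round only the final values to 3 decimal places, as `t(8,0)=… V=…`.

span = t_max - t_min = 2.02 - 0.57 = 1.450
L(8,0) = 98, L_eff = 1 - 98/255 = 0.615686 (inverted)
t(8,0) = 2.02 - 1.450·0.615686 = 1.127
Σt over all 7·12 pixels = 44651/425 ≈ 105.0611765
V = pitch²·Σt = 1.17²·44651/425 = 143.818

t(8,0)=1.127 V=143.818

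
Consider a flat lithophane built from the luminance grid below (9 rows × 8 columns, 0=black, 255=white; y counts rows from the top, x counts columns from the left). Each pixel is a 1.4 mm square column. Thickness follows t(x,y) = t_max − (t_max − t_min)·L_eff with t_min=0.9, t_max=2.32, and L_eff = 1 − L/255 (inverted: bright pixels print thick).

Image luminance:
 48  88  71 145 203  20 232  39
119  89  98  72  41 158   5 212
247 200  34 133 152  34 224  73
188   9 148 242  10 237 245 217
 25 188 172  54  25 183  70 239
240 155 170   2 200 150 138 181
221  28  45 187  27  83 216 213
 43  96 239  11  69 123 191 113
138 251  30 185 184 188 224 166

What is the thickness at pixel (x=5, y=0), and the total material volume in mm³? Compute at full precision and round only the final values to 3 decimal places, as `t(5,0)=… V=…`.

t(5,0)=1.011 V=230.652

span = t_max - t_min = 2.32 - 0.9 = 1.420
L(5,0) = 20, L_eff = 1 - 20/255 = 0.921569 (inverted)
t(5,0) = 2.32 - 1.420·0.921569 = 1.011
Σt over all 9·8 pixels = 750208/6375 ≈ 117.6796863
V = pitch²·Σt = 1.4²·750208/6375 = 230.652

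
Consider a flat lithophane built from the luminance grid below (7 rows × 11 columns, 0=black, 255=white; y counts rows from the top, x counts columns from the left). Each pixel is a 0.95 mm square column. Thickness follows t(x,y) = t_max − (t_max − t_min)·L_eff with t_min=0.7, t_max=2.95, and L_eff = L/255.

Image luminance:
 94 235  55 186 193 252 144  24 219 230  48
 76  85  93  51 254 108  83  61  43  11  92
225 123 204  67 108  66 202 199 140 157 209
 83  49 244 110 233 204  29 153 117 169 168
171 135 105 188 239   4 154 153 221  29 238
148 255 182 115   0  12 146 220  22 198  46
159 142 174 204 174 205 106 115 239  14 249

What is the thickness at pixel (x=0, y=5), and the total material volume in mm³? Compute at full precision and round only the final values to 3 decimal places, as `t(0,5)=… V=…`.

t(0,5)=1.644 V=120.131

span = t_max - t_min = 2.95 - 0.7 = 2.250
L(0,5) = 148, L_eff = 148/255 = 0.580392
t(0,5) = 2.95 - 2.250·0.580392 = 1.644
Σt over all 7·11 pixels = 45257/340 ≈ 133.1088235
V = pitch²·Σt = 0.95²·45257/340 = 120.131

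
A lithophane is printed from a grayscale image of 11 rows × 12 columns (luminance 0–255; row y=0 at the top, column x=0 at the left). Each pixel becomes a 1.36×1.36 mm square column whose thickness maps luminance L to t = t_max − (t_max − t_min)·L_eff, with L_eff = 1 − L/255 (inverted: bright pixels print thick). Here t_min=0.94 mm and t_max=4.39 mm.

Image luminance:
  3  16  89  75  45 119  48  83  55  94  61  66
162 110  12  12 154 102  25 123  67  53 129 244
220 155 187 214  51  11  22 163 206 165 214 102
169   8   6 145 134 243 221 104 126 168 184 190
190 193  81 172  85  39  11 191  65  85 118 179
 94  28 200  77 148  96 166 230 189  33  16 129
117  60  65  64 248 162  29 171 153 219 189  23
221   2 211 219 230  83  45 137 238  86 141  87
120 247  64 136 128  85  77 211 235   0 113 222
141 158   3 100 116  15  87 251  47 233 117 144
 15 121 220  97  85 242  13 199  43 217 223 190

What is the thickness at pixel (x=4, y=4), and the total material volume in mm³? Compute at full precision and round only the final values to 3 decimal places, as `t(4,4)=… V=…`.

span = t_max - t_min = 4.39 - 0.94 = 3.450
L(4,4) = 85, L_eff = 1 - 85/255 = 0.666667 (inverted)
t(4,4) = 4.39 - 3.450·0.666667 = 2.090
Σt over all 11·12 pixels = 580891/1700 ≈ 341.7005882
V = pitch²·Σt = 1.36²·580891/1700 = 632.009

t(4,4)=2.090 V=632.009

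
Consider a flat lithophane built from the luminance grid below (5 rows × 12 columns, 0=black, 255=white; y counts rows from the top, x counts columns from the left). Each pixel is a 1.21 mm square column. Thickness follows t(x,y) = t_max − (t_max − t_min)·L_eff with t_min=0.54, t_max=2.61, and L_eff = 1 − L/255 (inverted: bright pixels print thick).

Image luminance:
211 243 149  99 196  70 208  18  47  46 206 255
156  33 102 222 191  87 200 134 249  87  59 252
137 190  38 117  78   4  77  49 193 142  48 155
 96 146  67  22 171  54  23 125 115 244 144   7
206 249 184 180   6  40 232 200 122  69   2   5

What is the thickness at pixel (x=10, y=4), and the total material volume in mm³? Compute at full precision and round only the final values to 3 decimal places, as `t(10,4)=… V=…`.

t(10,4)=0.556 V=136.064

span = t_max - t_min = 2.61 - 0.54 = 2.070
L(10,4) = 2, L_eff = 1 - 2/255 = 0.992157 (inverted)
t(10,4) = 2.61 - 2.070·0.992157 = 0.556
Σt over all 5·12 pixels = 789933/8500 ≈ 92.9332941
V = pitch²·Σt = 1.21²·789933/8500 = 136.064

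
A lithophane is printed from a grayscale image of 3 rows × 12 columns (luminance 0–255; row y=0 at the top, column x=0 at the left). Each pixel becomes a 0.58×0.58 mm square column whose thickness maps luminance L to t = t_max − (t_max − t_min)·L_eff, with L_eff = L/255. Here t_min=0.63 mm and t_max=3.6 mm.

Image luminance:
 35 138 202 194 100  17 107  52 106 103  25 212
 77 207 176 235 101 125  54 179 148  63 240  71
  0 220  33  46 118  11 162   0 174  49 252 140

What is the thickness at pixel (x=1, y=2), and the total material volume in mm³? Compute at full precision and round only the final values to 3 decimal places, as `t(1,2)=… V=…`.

span = t_max - t_min = 3.6 - 0.63 = 2.970
L(1,2) = 220, L_eff = 220/255 = 0.862745
t(1,2) = 3.6 - 2.970·0.862745 = 1.038
Σt over all 3·12 pixels = 172143/2125 ≈ 81.0084706
V = pitch²·Σt = 0.58²·172143/2125 = 27.251

t(1,2)=1.038 V=27.251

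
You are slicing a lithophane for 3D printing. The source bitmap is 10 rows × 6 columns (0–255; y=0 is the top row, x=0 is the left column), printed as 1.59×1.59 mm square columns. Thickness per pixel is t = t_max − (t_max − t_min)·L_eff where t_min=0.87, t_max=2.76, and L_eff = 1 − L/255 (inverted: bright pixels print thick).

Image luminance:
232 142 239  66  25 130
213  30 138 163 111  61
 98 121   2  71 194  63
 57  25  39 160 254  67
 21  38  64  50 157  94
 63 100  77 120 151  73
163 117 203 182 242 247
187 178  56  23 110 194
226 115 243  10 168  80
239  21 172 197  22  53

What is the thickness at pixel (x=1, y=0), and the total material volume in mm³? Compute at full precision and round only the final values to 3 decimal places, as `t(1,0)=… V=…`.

t(1,0)=1.922 V=266.072

span = t_max - t_min = 2.76 - 0.87 = 1.890
L(1,0) = 142, L_eff = 1 - 142/255 = 0.443137 (inverted)
t(1,0) = 2.76 - 1.890·0.443137 = 1.922
Σt over all 10·6 pixels = 105.246
V = pitch²·Σt = 1.59²·105.246 = 266.072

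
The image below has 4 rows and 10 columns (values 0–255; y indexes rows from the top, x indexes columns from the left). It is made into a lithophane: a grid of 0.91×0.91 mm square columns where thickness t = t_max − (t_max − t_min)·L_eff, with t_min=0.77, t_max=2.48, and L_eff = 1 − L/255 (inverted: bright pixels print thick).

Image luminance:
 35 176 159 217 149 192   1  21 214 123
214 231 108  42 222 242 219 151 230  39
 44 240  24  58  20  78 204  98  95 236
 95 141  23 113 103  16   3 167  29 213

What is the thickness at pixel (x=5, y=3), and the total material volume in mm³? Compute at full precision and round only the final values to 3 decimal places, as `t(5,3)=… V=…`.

span = t_max - t_min = 2.48 - 0.77 = 1.710
L(5,3) = 16, L_eff = 1 - 16/255 = 0.937255 (inverted)
t(5,3) = 2.48 - 1.710·0.937255 = 0.877
Σt over all 4·10 pixels = 109189/1700 ≈ 64.2288235
V = pitch²·Σt = 0.91²·109189/1700 = 53.188

t(5,3)=0.877 V=53.188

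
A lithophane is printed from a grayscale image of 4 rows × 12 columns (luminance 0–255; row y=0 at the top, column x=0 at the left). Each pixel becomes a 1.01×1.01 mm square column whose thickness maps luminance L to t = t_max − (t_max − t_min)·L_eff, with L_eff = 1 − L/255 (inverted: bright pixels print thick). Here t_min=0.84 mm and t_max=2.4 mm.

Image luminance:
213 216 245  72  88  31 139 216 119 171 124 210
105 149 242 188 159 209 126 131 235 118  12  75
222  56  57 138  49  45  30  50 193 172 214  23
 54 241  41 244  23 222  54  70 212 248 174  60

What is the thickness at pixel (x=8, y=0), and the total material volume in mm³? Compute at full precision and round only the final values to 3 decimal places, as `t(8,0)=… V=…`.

t(8,0)=1.568 V=81.601

span = t_max - t_min = 2.4 - 0.84 = 1.560
L(8,0) = 119, L_eff = 1 - 119/255 = 0.533333 (inverted)
t(8,0) = 2.4 - 1.560·0.533333 = 1.568
Σt over all 4·12 pixels = 33997/425 ≈ 79.9929412
V = pitch²·Σt = 1.01²·33997/425 = 81.601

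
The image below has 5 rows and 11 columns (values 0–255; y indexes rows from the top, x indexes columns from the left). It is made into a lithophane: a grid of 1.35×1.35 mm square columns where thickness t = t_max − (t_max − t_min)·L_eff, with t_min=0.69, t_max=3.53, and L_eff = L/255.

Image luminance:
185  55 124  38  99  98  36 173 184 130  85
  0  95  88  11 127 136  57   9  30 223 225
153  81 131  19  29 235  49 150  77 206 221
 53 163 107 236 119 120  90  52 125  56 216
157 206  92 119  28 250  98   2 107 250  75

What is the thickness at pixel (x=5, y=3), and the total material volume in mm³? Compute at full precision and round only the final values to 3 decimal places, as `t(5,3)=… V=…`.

t(5,3)=2.194 V=226.369

span = t_max - t_min = 3.53 - 0.69 = 2.840
L(5,3) = 120, L_eff = 120/255 = 0.470588
t(5,3) = 3.53 - 2.840·0.470588 = 2.194
Σt over all 5·11 pixels = 633461/5100 ≈ 124.2080392
V = pitch²·Σt = 1.35²·633461/5100 = 226.369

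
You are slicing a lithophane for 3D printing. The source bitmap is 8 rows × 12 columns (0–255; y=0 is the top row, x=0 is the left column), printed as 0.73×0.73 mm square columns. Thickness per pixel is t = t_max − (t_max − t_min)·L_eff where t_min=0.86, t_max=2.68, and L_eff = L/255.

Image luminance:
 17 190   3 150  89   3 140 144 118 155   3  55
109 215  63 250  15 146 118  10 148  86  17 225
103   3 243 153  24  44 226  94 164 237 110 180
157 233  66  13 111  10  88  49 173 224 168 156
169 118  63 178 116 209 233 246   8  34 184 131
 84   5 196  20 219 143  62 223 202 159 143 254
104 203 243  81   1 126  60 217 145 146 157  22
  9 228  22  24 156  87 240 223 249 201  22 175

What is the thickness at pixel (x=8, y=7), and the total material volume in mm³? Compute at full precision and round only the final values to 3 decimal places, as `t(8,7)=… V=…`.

t(8,7)=0.903 V=91.319

span = t_max - t_min = 2.68 - 0.86 = 1.820
L(8,7) = 249, L_eff = 249/255 = 0.976471
t(8,7) = 2.68 - 1.820·0.976471 = 0.903
Σt over all 8·12 pixels = 1092431/6375 ≈ 171.3617255
V = pitch²·Σt = 0.73²·1092431/6375 = 91.319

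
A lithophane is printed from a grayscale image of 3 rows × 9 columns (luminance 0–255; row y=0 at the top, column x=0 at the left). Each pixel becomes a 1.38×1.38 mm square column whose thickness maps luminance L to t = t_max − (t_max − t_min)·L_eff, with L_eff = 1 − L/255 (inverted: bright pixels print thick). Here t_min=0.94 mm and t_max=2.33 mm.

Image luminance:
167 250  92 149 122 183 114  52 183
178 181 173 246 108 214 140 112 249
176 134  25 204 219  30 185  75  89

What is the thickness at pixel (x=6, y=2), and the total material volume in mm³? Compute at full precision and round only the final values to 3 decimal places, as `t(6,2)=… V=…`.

t(6,2)=1.948 V=90.376

span = t_max - t_min = 2.33 - 0.94 = 1.390
L(6,2) = 185, L_eff = 1 - 185/255 = 0.274510 (inverted)
t(6,2) = 2.33 - 1.390·0.274510 = 1.948
Σt over all 3·9 pixels = 20169/425 ≈ 47.4564706
V = pitch²·Σt = 1.38²·20169/425 = 90.376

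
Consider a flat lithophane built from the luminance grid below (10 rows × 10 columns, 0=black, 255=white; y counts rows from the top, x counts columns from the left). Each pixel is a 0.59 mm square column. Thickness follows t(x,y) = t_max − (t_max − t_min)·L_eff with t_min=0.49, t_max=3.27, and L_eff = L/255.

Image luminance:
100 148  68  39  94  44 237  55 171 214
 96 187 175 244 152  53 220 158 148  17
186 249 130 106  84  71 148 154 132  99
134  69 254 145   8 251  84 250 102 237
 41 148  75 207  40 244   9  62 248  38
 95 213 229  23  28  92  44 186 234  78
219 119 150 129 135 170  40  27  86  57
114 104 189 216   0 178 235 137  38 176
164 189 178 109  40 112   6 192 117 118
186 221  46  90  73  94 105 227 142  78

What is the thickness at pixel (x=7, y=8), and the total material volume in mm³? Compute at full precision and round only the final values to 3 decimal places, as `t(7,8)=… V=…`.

t(7,8)=1.177 V=65.052

span = t_max - t_min = 3.27 - 0.49 = 2.780
L(7,8) = 192, L_eff = 192/255 = 0.752941
t(7,8) = 3.27 - 2.780·0.752941 = 1.177
Σt over all 10·10 pixels = 2382683/12750 ≈ 186.8770980
V = pitch²·Σt = 0.59²·2382683/12750 = 65.052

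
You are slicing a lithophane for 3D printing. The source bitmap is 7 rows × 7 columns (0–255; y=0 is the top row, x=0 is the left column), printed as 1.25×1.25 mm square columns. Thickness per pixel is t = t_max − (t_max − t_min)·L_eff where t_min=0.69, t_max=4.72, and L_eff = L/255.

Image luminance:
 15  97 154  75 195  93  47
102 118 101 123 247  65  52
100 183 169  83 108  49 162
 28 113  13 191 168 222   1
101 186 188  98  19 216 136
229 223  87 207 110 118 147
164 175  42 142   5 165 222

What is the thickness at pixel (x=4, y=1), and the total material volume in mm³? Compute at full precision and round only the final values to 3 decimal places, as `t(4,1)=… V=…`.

t(4,1)=0.816 V=211.880

span = t_max - t_min = 4.72 - 0.69 = 4.030
L(4,1) = 247, L_eff = 247/255 = 0.968627
t(4,1) = 4.72 - 4.030·0.968627 = 0.816
Σt over all 7·7 pixels = 576313/4250 ≈ 135.6030588
V = pitch²·Σt = 1.25²·576313/4250 = 211.880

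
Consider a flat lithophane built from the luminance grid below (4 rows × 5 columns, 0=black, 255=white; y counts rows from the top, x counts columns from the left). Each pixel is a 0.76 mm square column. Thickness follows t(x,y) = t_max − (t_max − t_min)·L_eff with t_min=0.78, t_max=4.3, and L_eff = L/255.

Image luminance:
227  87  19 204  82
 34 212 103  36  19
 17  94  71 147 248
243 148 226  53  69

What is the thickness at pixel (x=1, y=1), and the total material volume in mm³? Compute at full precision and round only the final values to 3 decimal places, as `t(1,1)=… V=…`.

t(1,1)=1.374 V=31.024

span = t_max - t_min = 4.3 - 0.78 = 3.520
L(1,1) = 212, L_eff = 212/255 = 0.831373
t(1,1) = 4.3 - 3.520·0.831373 = 1.374
Σt over all 4·5 pixels = 342418/6375 ≈ 53.7126275
V = pitch²·Σt = 0.76²·342418/6375 = 31.024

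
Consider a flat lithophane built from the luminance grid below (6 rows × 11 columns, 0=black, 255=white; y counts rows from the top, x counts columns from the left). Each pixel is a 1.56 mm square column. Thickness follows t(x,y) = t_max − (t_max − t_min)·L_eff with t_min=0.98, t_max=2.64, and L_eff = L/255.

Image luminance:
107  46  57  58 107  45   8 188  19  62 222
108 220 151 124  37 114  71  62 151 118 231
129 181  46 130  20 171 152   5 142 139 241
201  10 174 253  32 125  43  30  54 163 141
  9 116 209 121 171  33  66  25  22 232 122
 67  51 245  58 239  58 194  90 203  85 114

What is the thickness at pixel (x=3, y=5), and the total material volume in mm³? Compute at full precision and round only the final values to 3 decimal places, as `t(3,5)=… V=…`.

span = t_max - t_min = 2.64 - 0.98 = 1.660
L(3,5) = 58, L_eff = 58/255 = 0.227451
t(3,5) = 2.64 - 1.660·0.227451 = 2.262
Σt over all 6·11 pixels = 802933/6375 ≈ 125.9502745
V = pitch²·Σt = 1.56²·802933/6375 = 306.513

t(3,5)=2.262 V=306.513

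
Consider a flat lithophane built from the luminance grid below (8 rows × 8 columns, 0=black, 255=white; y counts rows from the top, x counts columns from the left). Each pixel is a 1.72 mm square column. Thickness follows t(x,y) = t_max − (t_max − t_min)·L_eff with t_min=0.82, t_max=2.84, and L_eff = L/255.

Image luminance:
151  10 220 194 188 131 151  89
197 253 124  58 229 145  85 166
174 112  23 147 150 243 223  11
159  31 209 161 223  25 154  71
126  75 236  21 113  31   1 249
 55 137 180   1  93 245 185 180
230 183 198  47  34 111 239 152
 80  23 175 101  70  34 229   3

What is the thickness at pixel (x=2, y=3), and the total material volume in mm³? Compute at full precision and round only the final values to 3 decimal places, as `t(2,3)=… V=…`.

t(2,3)=1.184 V=342.176

span = t_max - t_min = 2.84 - 0.82 = 2.020
L(2,3) = 209, L_eff = 209/255 = 0.819608
t(2,3) = 2.84 - 2.020·0.819608 = 1.184
Σt over all 8·8 pixels = 737348/6375 ≈ 115.6624314
V = pitch²·Σt = 1.72²·737348/6375 = 342.176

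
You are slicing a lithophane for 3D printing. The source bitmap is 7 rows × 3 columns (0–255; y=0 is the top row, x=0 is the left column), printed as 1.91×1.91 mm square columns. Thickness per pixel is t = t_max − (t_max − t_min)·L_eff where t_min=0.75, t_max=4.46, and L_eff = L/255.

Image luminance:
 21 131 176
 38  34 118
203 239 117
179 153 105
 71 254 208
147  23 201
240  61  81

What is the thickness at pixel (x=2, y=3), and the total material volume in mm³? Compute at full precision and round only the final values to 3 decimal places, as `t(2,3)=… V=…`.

t(2,3)=2.932 V=193.067

span = t_max - t_min = 4.46 - 0.75 = 3.710
L(2,3) = 105, L_eff = 105/255 = 0.411765
t(2,3) = 4.46 - 3.710·0.411765 = 2.932
Σt over all 7·3 pixels = 134953/2550 ≈ 52.9227451
V = pitch²·Σt = 1.91²·134953/2550 = 193.067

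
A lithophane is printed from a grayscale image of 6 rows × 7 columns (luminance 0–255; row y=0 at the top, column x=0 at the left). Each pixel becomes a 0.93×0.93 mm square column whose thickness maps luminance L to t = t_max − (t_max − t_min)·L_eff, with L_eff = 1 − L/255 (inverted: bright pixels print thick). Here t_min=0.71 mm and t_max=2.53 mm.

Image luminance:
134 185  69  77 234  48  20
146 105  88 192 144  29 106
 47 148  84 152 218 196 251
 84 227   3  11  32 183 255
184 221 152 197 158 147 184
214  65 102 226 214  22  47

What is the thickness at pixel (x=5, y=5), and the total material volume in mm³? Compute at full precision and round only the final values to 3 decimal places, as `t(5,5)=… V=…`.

t(5,5)=0.867 V=60.366

span = t_max - t_min = 2.53 - 0.71 = 1.820
L(5,5) = 22, L_eff = 1 - 22/255 = 0.913725 (inverted)
t(5,5) = 2.53 - 1.820·0.913725 = 0.867
Σt over all 6·7 pixels = 148316/2125 ≈ 69.7957647
V = pitch²·Σt = 0.93²·148316/2125 = 60.366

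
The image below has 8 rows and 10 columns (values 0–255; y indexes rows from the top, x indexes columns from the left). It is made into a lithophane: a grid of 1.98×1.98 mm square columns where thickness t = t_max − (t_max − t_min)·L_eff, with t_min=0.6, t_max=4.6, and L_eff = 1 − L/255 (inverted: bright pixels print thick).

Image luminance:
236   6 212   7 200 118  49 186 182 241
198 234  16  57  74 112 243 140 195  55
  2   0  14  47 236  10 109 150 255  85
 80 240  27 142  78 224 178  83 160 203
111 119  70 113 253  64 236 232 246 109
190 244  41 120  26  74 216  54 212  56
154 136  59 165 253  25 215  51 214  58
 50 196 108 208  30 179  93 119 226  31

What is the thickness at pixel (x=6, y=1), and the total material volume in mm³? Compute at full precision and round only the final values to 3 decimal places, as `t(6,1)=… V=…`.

t(6,1)=4.412 V=830.202

span = t_max - t_min = 4.6 - 0.6 = 4.000
L(6,1) = 243, L_eff = 1 - 243/255 = 0.047059 (inverted)
t(6,1) = 4.6 - 4.000·0.047059 = 4.412
Σt over all 8·10 pixels = 3600/17 ≈ 211.7647059
V = pitch²·Σt = 1.98²·3600/17 = 830.202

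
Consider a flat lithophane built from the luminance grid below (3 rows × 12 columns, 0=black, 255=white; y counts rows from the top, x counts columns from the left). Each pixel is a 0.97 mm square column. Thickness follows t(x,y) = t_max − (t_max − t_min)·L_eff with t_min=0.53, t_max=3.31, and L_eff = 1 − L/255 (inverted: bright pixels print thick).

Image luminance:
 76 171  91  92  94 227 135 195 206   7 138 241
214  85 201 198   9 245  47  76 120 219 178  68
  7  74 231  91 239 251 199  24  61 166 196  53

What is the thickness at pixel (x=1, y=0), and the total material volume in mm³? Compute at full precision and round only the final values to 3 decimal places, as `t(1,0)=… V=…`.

t(1,0)=2.394 V=68.471

span = t_max - t_min = 3.31 - 0.53 = 2.780
L(1,0) = 171, L_eff = 1 - 171/255 = 0.329412 (inverted)
t(1,0) = 3.31 - 2.780·0.329412 = 2.394
Σt over all 3·12 pixels = 185569/2550 ≈ 72.7721569
V = pitch²·Σt = 0.97²·185569/2550 = 68.471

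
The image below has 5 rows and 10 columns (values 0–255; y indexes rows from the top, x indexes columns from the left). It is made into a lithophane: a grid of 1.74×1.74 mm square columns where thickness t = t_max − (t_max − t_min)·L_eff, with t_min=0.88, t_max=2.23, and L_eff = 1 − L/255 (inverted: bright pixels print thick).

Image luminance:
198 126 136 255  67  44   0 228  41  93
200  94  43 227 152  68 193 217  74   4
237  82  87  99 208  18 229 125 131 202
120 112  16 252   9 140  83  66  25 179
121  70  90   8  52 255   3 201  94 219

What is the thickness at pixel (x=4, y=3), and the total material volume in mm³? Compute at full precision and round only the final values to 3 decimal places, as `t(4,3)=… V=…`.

span = t_max - t_min = 2.23 - 0.88 = 1.350
L(4,3) = 9, L_eff = 1 - 9/255 = 0.964706 (inverted)
t(4,3) = 2.23 - 1.350·0.964706 = 0.928
Σt over all 5·10 pixels = 128737/1700 ≈ 75.7276471
V = pitch²·Σt = 1.74²·128737/1700 = 229.273

t(4,3)=0.928 V=229.273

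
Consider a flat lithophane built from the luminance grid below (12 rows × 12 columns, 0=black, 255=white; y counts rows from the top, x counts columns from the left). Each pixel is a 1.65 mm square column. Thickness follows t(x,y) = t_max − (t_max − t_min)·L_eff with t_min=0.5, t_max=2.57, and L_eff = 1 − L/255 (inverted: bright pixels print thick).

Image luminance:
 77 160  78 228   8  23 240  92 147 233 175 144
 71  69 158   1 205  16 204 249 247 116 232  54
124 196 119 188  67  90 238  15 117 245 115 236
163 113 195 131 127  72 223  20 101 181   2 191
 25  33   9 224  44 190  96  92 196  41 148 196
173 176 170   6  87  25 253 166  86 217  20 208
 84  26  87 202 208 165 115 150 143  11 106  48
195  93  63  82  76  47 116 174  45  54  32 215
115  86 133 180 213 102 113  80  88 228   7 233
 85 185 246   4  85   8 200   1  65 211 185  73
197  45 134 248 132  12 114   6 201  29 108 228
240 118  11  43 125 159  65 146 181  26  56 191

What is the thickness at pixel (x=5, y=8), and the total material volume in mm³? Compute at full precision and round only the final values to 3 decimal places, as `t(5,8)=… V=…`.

t(5,8)=1.328 V=586.201

span = t_max - t_min = 2.57 - 0.5 = 2.070
L(5,8) = 102, L_eff = 1 - 102/255 = 0.600000 (inverted)
t(5,8) = 2.57 - 2.070·0.600000 = 1.328
Σt over all 12·12 pixels = 366039/1700 ≈ 215.3170588
V = pitch²·Σt = 1.65²·366039/1700 = 586.201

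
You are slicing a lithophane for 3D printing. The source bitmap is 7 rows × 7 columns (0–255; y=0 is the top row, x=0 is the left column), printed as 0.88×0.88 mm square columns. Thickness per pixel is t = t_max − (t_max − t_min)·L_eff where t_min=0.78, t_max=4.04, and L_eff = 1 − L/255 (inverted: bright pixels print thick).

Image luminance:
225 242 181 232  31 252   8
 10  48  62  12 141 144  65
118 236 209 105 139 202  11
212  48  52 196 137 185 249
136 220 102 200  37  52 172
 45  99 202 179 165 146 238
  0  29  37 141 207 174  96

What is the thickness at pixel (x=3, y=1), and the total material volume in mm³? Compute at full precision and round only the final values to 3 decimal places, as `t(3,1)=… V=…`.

span = t_max - t_min = 4.04 - 0.78 = 3.260
L(3,1) = 12, L_eff = 1 - 12/255 = 0.952941 (inverted)
t(3,1) = 4.04 - 3.260·0.952941 = 0.933
Σt over all 7·7 pixels = 255872/2125 ≈ 120.4103529
V = pitch²·Σt = 0.88²·255872/2125 = 93.246

t(3,1)=0.933 V=93.246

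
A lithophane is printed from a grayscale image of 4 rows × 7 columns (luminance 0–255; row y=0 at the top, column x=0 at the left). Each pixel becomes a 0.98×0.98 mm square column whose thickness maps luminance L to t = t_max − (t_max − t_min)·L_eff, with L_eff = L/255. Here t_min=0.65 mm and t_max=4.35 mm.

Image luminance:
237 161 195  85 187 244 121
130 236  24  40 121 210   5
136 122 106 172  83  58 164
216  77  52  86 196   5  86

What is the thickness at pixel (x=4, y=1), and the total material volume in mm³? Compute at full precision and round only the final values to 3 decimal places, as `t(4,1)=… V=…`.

t(4,1)=2.594 V=67.437

span = t_max - t_min = 4.35 - 0.65 = 3.700
L(4,1) = 121, L_eff = 121/255 = 0.474510
t(4,1) = 4.35 - 3.700·0.474510 = 2.594
Σt over all 4·7 pixels = 11937/170 ≈ 70.2176471
V = pitch²·Σt = 0.98²·11937/170 = 67.437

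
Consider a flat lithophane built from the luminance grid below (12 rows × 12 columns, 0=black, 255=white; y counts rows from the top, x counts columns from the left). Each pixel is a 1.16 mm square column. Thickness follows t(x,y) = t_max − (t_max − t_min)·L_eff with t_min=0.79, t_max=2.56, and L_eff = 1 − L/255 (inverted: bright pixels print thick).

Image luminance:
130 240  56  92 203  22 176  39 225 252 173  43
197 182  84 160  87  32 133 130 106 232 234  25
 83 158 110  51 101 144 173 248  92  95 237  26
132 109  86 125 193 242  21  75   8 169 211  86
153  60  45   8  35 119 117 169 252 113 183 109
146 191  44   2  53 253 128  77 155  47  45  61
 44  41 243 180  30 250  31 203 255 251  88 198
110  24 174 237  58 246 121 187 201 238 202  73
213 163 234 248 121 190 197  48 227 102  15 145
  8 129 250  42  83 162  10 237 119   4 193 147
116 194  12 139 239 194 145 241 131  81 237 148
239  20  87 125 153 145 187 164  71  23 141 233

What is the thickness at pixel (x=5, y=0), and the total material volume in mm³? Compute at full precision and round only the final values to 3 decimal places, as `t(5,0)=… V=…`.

span = t_max - t_min = 2.56 - 0.79 = 1.770
L(5,0) = 22, L_eff = 1 - 22/255 = 0.913725 (inverted)
t(5,0) = 2.56 - 1.770·0.913725 = 0.943
Σt over all 12·12 pixels = 210153/850 ≈ 247.2388235
V = pitch²·Σt = 1.16²·210153/850 = 332.685

t(5,0)=0.943 V=332.685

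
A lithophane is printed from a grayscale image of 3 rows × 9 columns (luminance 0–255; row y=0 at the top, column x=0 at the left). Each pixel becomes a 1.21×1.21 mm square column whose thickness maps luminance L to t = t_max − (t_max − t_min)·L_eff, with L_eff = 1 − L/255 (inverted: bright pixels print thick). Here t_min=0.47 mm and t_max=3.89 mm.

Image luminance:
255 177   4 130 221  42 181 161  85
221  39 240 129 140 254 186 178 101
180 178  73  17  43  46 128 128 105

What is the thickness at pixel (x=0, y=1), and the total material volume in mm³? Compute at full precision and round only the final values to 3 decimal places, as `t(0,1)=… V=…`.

t(0,1)=3.434 V=90.094

span = t_max - t_min = 3.89 - 0.47 = 3.420
L(0,1) = 221, L_eff = 1 - 221/255 = 0.133333 (inverted)
t(0,1) = 3.89 - 3.420·0.133333 = 3.434
Σt over all 3·9 pixels = 523053/8500 ≈ 61.5356471
V = pitch²·Σt = 1.21²·523053/8500 = 90.094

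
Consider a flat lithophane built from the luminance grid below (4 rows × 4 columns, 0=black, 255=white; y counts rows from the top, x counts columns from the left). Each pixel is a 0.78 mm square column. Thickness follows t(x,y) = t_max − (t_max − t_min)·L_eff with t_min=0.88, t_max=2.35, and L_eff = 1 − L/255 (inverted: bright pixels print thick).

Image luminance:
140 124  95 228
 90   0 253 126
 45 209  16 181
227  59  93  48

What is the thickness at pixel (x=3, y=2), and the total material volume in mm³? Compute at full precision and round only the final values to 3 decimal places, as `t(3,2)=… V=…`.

span = t_max - t_min = 2.35 - 0.88 = 1.470
L(3,2) = 181, L_eff = 1 - 181/255 = 0.290196 (inverted)
t(3,2) = 2.35 - 1.470·0.290196 = 1.923
Σt over all 4·4 pixels = 107223/4250 ≈ 25.2289412
V = pitch²·Σt = 0.78²·107223/4250 = 15.349

t(3,2)=1.923 V=15.349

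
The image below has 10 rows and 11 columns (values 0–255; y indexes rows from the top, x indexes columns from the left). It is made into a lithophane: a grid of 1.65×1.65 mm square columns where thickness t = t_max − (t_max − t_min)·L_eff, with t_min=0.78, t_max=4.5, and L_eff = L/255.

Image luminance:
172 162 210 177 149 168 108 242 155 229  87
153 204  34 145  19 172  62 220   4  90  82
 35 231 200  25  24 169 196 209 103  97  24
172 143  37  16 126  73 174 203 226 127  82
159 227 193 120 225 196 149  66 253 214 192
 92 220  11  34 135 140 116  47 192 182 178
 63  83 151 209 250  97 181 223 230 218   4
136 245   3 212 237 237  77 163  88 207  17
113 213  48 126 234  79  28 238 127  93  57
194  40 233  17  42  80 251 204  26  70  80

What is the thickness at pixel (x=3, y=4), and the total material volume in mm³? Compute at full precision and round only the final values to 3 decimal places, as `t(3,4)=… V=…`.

t(3,4)=2.749 V=751.851

span = t_max - t_min = 4.5 - 0.78 = 3.720
L(3,4) = 120, L_eff = 120/255 = 0.470588
t(3,4) = 4.5 - 3.720·0.470588 = 2.749
Σt over all 10·11 pixels = 586844/2125 ≈ 276.1618824
V = pitch²·Σt = 1.65²·586844/2125 = 751.851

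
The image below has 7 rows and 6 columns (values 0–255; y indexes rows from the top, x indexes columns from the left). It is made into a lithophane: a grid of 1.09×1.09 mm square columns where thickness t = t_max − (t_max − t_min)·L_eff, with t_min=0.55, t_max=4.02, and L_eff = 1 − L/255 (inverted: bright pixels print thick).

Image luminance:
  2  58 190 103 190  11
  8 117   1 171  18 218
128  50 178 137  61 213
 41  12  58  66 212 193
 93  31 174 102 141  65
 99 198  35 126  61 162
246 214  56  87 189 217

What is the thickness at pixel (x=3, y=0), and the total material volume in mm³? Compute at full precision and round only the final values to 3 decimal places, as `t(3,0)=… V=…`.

t(3,0)=1.952 V=103.950

span = t_max - t_min = 4.02 - 0.55 = 3.470
L(3,0) = 103, L_eff = 1 - 103/255 = 0.596078 (inverted)
t(3,0) = 4.02 - 3.470·0.596078 = 1.952
Σt over all 7·6 pixels = 1115527/12750 ≈ 87.4923137
V = pitch²·Σt = 1.09²·1115527/12750 = 103.950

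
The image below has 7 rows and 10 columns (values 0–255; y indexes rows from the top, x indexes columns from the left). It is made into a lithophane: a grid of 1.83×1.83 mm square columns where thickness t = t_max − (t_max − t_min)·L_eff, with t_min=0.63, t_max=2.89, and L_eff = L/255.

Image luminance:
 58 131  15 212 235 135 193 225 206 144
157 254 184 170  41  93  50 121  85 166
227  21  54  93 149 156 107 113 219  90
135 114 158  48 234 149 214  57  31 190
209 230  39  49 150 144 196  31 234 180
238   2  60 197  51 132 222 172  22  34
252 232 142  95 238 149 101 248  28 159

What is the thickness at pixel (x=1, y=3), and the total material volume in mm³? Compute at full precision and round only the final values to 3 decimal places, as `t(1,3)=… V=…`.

t(1,3)=1.880 V=390.473

span = t_max - t_min = 2.89 - 0.63 = 2.260
L(1,3) = 114, L_eff = 114/255 = 0.447059
t(1,3) = 2.89 - 2.260·0.447059 = 1.880
Σt over all 7·10 pixels = 297323/2550 ≈ 116.5972549
V = pitch²·Σt = 1.83²·297323/2550 = 390.473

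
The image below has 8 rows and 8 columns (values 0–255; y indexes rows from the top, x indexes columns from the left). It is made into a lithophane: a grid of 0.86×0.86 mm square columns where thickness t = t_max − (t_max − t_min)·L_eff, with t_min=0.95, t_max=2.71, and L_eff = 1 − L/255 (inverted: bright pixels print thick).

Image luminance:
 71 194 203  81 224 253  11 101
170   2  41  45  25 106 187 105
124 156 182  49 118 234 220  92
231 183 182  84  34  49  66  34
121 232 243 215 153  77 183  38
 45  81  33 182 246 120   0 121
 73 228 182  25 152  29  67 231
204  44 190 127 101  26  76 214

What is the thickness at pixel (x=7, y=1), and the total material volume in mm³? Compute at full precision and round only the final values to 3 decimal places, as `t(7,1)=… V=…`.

span = t_max - t_min = 2.71 - 0.95 = 1.760
L(7,1) = 105, L_eff = 1 - 105/255 = 0.588235 (inverted)
t(7,1) = 2.71 - 1.760·0.588235 = 1.675
Σt over all 8·8 pixels = 735904/6375 ≈ 115.4359216
V = pitch²·Σt = 0.86²·735904/6375 = 85.376

t(7,1)=1.675 V=85.376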